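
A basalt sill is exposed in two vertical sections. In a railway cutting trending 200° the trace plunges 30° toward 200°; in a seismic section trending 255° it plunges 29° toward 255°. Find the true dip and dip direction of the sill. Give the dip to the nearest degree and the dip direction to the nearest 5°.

The two traces are lines in the plane: v₁ = (sin 200°·cos 30°, cos 200°·cos 30°, −sin 30°), v₂ = (sin 255°·cos 29°, cos 255°·cos 29°, −sin 29°).
n = v₁ × v₂ = (-0.281, -0.279, 0.620) (taken with n_z > 0).
tan δ = √(n_x²+n_y²)/n_z = 0.396/0.620, so δ = 32.6°.
Dip direction = azimuth of (n_x, n_y) = atan2(-0.281, -0.279) = 225°.

true dip 33°, dip direction 225°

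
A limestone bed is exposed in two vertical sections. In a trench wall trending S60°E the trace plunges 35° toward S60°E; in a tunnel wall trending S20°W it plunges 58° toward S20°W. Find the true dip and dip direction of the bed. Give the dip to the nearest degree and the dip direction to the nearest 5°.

Represent each trace as a vector plunging at its apparent dip toward its trend (east-north-up frame): v₁ = (0.709, -0.410, -0.574), v₂ = (-0.181, -0.498, -0.848).
Cross product v₁ × v₂ gives the pole to the plane: n ∝ (-0.062, -0.706, 0.427).
tan δ = √(n_x²+n_y²)/n_z = 0.708/0.427, so δ = 58.9°.
Dip direction = azimuth of (n_x, n_y) = atan2(-0.062, -0.706) = 185°.

true dip 59°, dip direction 185°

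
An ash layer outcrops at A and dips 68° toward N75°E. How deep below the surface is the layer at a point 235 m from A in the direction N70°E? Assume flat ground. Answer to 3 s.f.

579 m

The hole lies 5° from the dip direction, so the down-dip offset is 235 × cos 5° = 234.11 m.
Depth = down-dip offset × tan(dip) = 234.11 × tan 68° = 234.11 × 2.4751
Depth = 579.43 m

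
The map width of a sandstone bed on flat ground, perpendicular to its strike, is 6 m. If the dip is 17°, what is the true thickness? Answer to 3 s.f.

True thickness t = w · sin(dip) = 6 × sin 17°
t = 6 × 0.2924 = 1.754 m

1.75 m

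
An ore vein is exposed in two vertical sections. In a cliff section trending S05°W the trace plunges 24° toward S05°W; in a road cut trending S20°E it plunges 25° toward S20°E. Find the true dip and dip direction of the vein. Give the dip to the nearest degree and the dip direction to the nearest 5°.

Each apparent-dip line lies in the plane. As unit vectors (x east, y north, z up), v₁ plunges 24°→S05°W and v₂ plunges 25°→S20°E.
Cross product v₁ × v₂ gives the pole to the plane: n ∝ (0.038, -0.160, 0.350).
tan δ = √(n_x²+n_y²)/n_z = 0.164/0.350, so δ = 25.1°.
Dip direction = atan2(0.038, -0.160) = 167° (azimuth of n's horizontal projection).

true dip 25°, dip direction 165°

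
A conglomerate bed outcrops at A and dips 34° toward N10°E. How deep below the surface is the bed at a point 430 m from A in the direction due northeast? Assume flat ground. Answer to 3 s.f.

238 m

The hole lies 35° from the dip direction, so the down-dip offset is 430 × cos 35° = 352.24 m.
Depth = down-dip offset × tan(dip) = 352.24 × tan 34° = 352.24 × 0.6745
Depth = 237.59 m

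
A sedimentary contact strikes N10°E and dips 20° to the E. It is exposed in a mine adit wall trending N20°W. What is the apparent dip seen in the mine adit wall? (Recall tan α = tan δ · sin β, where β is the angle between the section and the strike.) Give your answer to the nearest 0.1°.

Angle between strike (N10°E) and section (N20°W): β = 30°.
tan(apparent dip) = tan 20° · sin 30° = 0.1820
α = arctan(0.1820) = 10.31°

10.3°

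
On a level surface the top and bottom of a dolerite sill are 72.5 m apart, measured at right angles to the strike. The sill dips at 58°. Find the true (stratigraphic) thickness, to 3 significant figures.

61.5 m

True thickness t = w · sin(dip) = 72.5 × sin 58°
t = 72.5 × 0.8480 = 61.483 m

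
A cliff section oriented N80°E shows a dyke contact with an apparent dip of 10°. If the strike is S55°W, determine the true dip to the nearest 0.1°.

β = acute angle between strike S55°W and section N80°E = 25°.
tan δ = tan α / sin β = tan 10° / sin 25° = 0.1763 / 0.4226 = 0.4172
true dip = arctan 0.4172 = 22.65°

22.6°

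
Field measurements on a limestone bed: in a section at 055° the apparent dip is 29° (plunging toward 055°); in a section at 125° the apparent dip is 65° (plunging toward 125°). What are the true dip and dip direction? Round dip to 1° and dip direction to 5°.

true dip 65°, dip direction 130°

The two traces are lines in the plane: v₁ = (sin 55°·cos 29°, cos 55°·cos 29°, −sin 29°), v₂ = (sin 125°·cos 65°, cos 125°·cos 65°, −sin 65°).
Cross product v₁ × v₂ gives the pole to the plane: n ∝ (0.572, -0.481, 0.347).
Dip δ = arctan(|n_h|/n_z) = arctan(0.748/0.347) = 65.1°.
Dip direction = atan2(0.572, -0.481) = 130° (azimuth of n's horizontal projection).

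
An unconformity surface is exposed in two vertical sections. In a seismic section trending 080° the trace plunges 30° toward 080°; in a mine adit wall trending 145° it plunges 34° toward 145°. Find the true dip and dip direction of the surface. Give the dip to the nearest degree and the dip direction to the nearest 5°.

true dip 37°, dip direction 120°

Represent each trace as a vector plunging at its apparent dip toward its trend (east-north-up frame): v₁ = (0.853, 0.150, -0.500), v₂ = (0.476, -0.679, -0.559).
Cross product v₁ × v₂ gives the pole to the plane: n ∝ (0.424, -0.239, 0.651).
tan δ = √(n_x²+n_y²)/n_z = 0.486/0.651, so δ = 36.8°.
Dip direction = azimuth of (n_x, n_y) = atan2(0.424, -0.239) = 119°.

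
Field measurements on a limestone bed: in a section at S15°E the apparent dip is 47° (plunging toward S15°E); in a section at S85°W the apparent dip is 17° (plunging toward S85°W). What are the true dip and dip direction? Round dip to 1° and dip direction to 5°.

The two traces are lines in the plane: v₁ = (sin 165°·cos 47°, cos 165°·cos 47°, −sin 47°), v₂ = (sin 265°·cos 17°, cos 265°·cos 17°, −sin 17°).
Cross product v₁ × v₂ gives the pole to the plane: n ∝ (-0.132, -0.748, 0.642).
Dip δ = arctan(|n_h|/n_z) = arctan(0.760/0.642) = 49.8°.
Dip direction = atan2(-0.132, -0.748) = 190° (azimuth of n's horizontal projection).

true dip 50°, dip direction 190°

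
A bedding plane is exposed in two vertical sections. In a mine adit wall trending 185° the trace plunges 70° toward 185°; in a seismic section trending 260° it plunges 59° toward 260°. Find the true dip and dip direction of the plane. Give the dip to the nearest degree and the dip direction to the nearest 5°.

Represent each trace as a vector plunging at its apparent dip toward its trend (east-north-up frame): v₁ = (-0.030, -0.341, -0.940), v₂ = (-0.507, -0.089, -0.857).
n = v₁ × v₂ = (-0.208, -0.451, 0.170) (taken with n_z > 0).
True dip = arccos(n_z / |n|) = arccos(0.3241) = 71.1°.
Dip direction = azimuth of (n_x, n_y) = atan2(-0.208, -0.451) = 205°.

true dip 71°, dip direction 205°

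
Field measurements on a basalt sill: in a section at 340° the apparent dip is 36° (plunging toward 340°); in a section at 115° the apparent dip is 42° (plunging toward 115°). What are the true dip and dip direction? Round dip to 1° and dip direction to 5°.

true dip 65°, dip direction 050°

The two traces are lines in the plane: v₁ = (sin 340°·cos 36°, cos 340°·cos 36°, −sin 36°), v₂ = (sin 115°·cos 42°, cos 115°·cos 42°, −sin 42°).
Cross product v₁ × v₂ gives the pole to the plane: n ∝ (0.693, 0.581, 0.425).
True dip = arccos(n_z / |n|) = arccos(0.4253) = 64.8°.
Dip direction = azimuth of (n_x, n_y) = atan2(0.693, 0.581) = 50°.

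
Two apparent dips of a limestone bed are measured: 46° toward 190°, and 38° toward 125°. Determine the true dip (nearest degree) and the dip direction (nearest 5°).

Each apparent-dip line lies in the plane. As unit vectors (x east, y north, z up), v₁ plunges 46°→190° and v₂ plunges 38°→125°.
The plane normal is n = v₁ × v₂ ∝ (0.096, -0.539, 0.496).
Dip δ = arctan(|n_h|/n_z) = arctan(0.547/0.496) = 47.8°.
Dip direction = azimuth of (n_x, n_y) = atan2(0.096, -0.539) = 170°.

true dip 48°, dip direction 170°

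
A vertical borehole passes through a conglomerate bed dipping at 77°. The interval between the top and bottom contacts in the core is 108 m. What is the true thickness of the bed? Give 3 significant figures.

24.3 m

True thickness t = h · cos(dip) = 108 × cos 77°
t = 108 × 0.2250 = 24.295 m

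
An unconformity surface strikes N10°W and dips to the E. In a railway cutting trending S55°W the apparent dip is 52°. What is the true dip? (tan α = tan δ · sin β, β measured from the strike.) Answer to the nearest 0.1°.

β = acute angle between strike N10°W and section S55°W = 65°.
tan δ = tan α / sin β = tan 52° / sin 65° = 1.2799 / 0.9063 = 1.4123
true dip = arctan 1.4123 = 54.70°

54.7°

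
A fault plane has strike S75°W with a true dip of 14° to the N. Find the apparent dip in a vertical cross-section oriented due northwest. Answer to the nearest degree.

The strike is S75°W and the section trends due northwest; the acute angle between them is β = 60°.
tan α = tan 14° × sin 60° = 0.2493 × 0.8660 = 0.2159
α = arctan(0.2159) = 12.18°

12°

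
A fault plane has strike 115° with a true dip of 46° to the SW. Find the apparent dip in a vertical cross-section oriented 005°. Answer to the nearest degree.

44°

Angle between strike (115°) and section (005°): β = 70°.
tan α = tan 46° × sin 70° = 1.0355 × 0.9397 = 0.9731
apparent dip = arctan 0.9731 = 44.22°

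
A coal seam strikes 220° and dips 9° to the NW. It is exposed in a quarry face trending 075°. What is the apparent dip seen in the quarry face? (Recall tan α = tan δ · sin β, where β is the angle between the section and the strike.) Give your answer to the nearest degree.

Angle between strike (220°) and section (075°): β = 35°.
tan α = tan 9° × sin 35° = 0.1584 × 0.5736 = 0.0908
α = arctan(0.0908) = 5.19°

5°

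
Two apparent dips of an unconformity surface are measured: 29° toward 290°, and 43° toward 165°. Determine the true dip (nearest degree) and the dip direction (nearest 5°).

Represent each trace as a vector plunging at its apparent dip toward its trend (east-north-up frame): v₁ = (-0.822, 0.299, -0.485), v₂ = (0.189, -0.706, -0.682).
n = v₁ × v₂ = (-0.546, -0.652, 0.524) (taken with n_z > 0).
True dip = arccos(n_z / |n|) = arccos(0.5243) = 58.4°.
Dip direction = azimuth of (n_x, n_y) = atan2(-0.546, -0.652) = 220°.

true dip 58°, dip direction 220°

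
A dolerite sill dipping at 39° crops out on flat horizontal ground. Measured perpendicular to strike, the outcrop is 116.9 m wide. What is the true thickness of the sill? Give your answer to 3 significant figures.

73.6 m

True thickness t = w · sin(dip) = 116.9 × sin 39°
t = 116.9 × 0.6293 = 73.568 m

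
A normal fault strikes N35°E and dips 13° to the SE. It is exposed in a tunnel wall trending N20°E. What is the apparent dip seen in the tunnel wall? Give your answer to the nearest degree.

3°

Angle between strike (N35°E) and section (N20°E): β = 15°.
tan α = tan 13° × sin 15° = 0.2309 × 0.2588 = 0.0598
apparent dip = arctan 0.0598 = 3.42°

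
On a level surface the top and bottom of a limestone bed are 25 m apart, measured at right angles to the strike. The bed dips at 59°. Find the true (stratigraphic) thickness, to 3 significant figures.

True thickness t = w · sin(dip) = 25 × sin 59°
t = 25 × 0.8572 = 21.429 m

21.4 m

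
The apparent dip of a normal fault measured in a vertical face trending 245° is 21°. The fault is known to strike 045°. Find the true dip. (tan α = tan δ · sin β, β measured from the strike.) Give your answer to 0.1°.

48.3°

The section is 20° from the strike.
tan(true dip) = tan 21° / sin 20° = 1.1223
δ = arctan(1.1223) = 48.30°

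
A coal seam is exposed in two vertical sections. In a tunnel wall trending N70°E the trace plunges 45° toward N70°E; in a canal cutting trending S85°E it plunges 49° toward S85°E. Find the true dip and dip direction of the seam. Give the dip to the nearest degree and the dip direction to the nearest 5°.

Represent each trace as a vector plunging at its apparent dip toward its trend (east-north-up frame): v₁ = (0.664, 0.242, -0.707), v₂ = (0.654, -0.057, -0.755).
The plane normal is n = v₁ × v₂ ∝ (0.223, -0.039, 0.196).
tan δ = √(n_x²+n_y²)/n_z = 0.226/0.196, so δ = 49.1°.
The horizontal component of n points toward azimuth atan2(n_x, n_y) = 100°, the dip direction.

true dip 49°, dip direction 100°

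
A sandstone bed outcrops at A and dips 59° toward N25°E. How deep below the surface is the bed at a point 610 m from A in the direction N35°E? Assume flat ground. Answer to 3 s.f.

The hole lies 10° from the dip direction, so the down-dip offset is 610 × cos 10° = 600.73 m.
Depth = down-dip offset × tan(dip) = 600.73 × tan 59° = 600.73 × 1.6643
Depth = 999.79 m

1000 m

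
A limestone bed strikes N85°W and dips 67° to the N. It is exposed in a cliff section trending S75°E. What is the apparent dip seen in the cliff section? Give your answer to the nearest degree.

22°

The strike is N85°W and the section trends S75°E; the acute angle between them is β = 10°.
tan(apparent dip) = tan 67° · sin 10° = 0.4091
apparent dip = arctan 0.4091 = 22.25°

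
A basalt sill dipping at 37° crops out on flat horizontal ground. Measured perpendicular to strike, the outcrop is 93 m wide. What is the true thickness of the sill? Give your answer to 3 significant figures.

56.0 m

True thickness t = w · sin(dip) = 93 × sin 37°
t = 93 × 0.6018 = 55.969 m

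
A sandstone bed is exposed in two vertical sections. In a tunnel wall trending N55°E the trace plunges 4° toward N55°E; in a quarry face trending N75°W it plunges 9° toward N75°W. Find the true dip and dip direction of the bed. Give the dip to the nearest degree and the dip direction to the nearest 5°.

true dip 15°, dip direction 340°

The two traces are lines in the plane: v₁ = (sin 55°·cos 4°, cos 55°·cos 4°, −sin 4°), v₂ = (sin 285°·cos 9°, cos 285°·cos 9°, −sin 9°).
n = v₁ × v₂ = (-0.072, 0.194, 0.755) (taken with n_z > 0).
Dip δ = arctan(|n_h|/n_z) = arctan(0.207/0.755) = 15.3°.
Dip direction = azimuth of (n_x, n_y) = atan2(-0.072, 0.194) = 340°.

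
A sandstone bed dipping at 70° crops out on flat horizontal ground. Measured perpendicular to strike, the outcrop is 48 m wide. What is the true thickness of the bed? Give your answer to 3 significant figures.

45.1 m

True thickness t = w · sin(dip) = 48 × sin 70°
t = 48 × 0.9397 = 45.105 m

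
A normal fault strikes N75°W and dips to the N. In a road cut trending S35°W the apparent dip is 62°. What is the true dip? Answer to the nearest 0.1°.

The section is 70° from the strike.
tan(true dip) = tan 62° / sin 70° = 2.0014
δ = arctan(2.0014) = 63.45°

63.5°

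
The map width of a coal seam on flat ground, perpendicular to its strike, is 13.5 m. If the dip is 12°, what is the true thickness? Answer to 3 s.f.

2.81 m

True thickness t = w · sin(dip) = 13.5 × sin 12°
t = 13.5 × 0.2079 = 2.807 m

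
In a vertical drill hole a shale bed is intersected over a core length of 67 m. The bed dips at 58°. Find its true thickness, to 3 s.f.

35.5 m

True thickness t = h · cos(dip) = 67 × cos 58°
t = 67 × 0.5299 = 35.505 m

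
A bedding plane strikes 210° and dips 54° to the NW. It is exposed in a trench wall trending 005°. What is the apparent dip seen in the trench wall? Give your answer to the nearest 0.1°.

30.2°

Angle between strike (210°) and section (005°): β = 25°.
tan α = tan 54° × sin 25° = 1.3764 × 0.4226 = 0.5817
α = arctan(0.5817) = 30.19°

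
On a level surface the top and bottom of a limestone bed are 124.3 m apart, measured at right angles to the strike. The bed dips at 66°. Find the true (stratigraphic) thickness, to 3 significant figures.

114 m

True thickness t = w · sin(dip) = 124.3 × sin 66°
t = 124.3 × 0.9135 = 113.554 m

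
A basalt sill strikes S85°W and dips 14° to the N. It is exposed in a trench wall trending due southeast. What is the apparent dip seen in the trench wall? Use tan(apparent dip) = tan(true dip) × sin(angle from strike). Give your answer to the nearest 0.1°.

Angle between strike (S85°W) and section (due southeast): β = 50°.
tan α = tan 14° × sin 50° = 0.2493 × 0.7660 = 0.1910
apparent dip = arctan 0.1910 = 10.81°

10.8°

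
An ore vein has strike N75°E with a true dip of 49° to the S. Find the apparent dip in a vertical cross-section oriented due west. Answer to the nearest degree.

Angle between strike (N75°E) and section (due west): β = 15°.
tan(apparent dip) = tan 49° · sin 15° = 0.2977
α = arctan(0.2977) = 16.58°

17°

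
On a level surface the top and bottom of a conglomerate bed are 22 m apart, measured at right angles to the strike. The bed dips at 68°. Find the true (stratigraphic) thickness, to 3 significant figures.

True thickness t = w · sin(dip) = 22 × sin 68°
t = 22 × 0.9272 = 20.398 m

20.4 m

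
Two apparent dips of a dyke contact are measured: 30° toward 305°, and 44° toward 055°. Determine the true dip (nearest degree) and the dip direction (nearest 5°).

Each apparent-dip line lies in the plane. As unit vectors (x east, y north, z up), v₁ plunges 30°→305° and v₂ plunges 44°→055°.
The plane normal is n = v₁ × v₂ ∝ (0.139, 0.787, 0.585).
Dip δ = arctan(|n_h|/n_z) = arctan(0.800/0.585) = 53.8°.
The horizontal component of n points toward azimuth atan2(n_x, n_y) = 10°, the dip direction.

true dip 54°, dip direction 010°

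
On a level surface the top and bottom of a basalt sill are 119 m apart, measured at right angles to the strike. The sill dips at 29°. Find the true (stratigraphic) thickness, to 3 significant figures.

True thickness t = w · sin(dip) = 119 × sin 29°
t = 119 × 0.4848 = 57.692 m

57.7 m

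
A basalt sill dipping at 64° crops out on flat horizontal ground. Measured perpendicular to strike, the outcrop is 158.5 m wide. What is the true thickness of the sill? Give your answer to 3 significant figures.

True thickness t = w · sin(dip) = 158.5 × sin 64°
t = 158.5 × 0.8988 = 142.459 m

142 m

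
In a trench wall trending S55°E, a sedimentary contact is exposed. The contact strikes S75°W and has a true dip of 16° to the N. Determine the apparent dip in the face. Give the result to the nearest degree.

The section lies 50° from the strike.
tan(apparent dip) = tan 16° · sin 50° = 0.2197
α = arctan(0.2197) = 12.39°

12°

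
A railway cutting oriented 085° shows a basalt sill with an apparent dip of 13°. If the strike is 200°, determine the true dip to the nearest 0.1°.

The section is 65° from the strike.
tan δ = tan α / sin β = tan 13° / sin 65° = 0.2309 / 0.9063 = 0.2547
δ = arctan(0.2547) = 14.29°

14.3°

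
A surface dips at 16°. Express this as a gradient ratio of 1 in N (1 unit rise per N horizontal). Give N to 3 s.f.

1 in 3.49

1 : N means tan θ = 1/N, so N = 1/tan 16° = 1/0.2867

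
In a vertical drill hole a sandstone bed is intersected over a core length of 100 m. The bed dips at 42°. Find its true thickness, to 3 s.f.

74.3 m

True thickness t = h · cos(dip) = 100 × cos 42°
t = 100 × 0.7431 = 74.314 m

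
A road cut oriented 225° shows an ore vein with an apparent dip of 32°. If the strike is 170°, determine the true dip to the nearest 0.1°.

The section is 55° from the strike.
tan δ = tan α / sin β = tan 32° / sin 55° = 0.6249 / 0.8192 = 0.7628
δ = arctan(0.7628) = 37.34°

37.3°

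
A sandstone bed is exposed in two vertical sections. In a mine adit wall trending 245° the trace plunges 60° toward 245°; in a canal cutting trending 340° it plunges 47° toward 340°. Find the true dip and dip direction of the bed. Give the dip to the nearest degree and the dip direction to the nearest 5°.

true dip 65°, dip direction 280°

Represent each trace as a vector plunging at its apparent dip toward its trend (east-north-up frame): v₁ = (-0.453, -0.211, -0.866), v₂ = (-0.233, 0.641, -0.731).
Cross product v₁ × v₂ gives the pole to the plane: n ∝ (-0.710, 0.129, 0.340).
tan δ = √(n_x²+n_y²)/n_z = 0.721/0.340, so δ = 64.8°.
Dip direction = atan2(-0.710, 0.129) = 280° (azimuth of n's horizontal projection).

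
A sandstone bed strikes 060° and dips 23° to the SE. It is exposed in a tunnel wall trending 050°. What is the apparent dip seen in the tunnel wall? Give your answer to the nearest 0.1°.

The section lies 10° from the strike.
tan α = tan 23° × sin 10° = 0.4245 × 0.1736 = 0.0737
α = arctan(0.0737) = 4.22°

4.2°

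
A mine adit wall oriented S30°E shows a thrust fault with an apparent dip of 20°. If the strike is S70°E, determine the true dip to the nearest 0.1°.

The section is 40° from the strike.
tan(true dip) = tan 20° / sin 40° = 0.5662
true dip = arctan 0.5662 = 29.52°

29.5°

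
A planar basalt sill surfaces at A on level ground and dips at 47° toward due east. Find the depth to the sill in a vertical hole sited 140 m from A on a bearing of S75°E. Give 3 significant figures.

The hole lies 15° from the dip direction, so the down-dip offset is 140 × cos 15° = 135.23 m.
Depth = down-dip offset × tan(dip) = 135.23 × tan 47° = 135.23 × 1.0724
Depth = 145.02 m

145 m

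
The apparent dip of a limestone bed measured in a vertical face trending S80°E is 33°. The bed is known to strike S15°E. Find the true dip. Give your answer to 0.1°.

The section is 65° from the strike.
tan(true dip) = tan 33° / sin 65° = 0.7165
true dip = arctan 0.7165 = 35.62°

35.6°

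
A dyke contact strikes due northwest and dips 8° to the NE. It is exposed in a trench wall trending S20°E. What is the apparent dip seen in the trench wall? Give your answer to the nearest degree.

3°

The section lies 25° from the strike.
tan(apparent dip) = tan 8° · sin 25° = 0.0594
α = arctan(0.0594) = 3.40°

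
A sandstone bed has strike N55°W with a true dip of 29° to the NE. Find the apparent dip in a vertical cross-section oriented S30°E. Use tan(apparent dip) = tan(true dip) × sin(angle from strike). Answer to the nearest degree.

The strike is N55°W and the section trends S30°E; the acute angle between them is β = 25°.
tan α = tan 29° × sin 25° = 0.5543 × 0.4226 = 0.2343
apparent dip = arctan 0.2343 = 13.18°

13°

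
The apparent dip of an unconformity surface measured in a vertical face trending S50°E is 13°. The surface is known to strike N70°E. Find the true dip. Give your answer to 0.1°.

The section is 60° from the strike.
tan δ = tan α / sin β = tan 13° / sin 60° = 0.2309 / 0.8660 = 0.2666
δ = arctan(0.2666) = 14.93°

14.9°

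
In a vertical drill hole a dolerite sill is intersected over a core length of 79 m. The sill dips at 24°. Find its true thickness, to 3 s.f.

True thickness t = h · cos(dip) = 79 × cos 24°
t = 79 × 0.9135 = 72.170 m

72.2 m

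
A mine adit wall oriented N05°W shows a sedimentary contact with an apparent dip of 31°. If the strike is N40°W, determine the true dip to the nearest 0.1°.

46.3°

β = acute angle between strike N40°W and section N05°W = 35°.
tan(true dip) = tan 31° / sin 35° = 1.0476
true dip = arctan 1.0476 = 46.33°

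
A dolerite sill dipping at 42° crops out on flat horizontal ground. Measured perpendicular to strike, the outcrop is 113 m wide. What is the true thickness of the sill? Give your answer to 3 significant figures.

75.6 m

True thickness t = w · sin(dip) = 113 × sin 42°
t = 113 × 0.6691 = 75.612 m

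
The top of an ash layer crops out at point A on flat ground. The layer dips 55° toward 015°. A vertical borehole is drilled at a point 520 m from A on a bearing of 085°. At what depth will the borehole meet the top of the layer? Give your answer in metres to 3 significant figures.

254 m

The hole lies 70° from the dip direction, so the down-dip offset is 520 × cos 70° = 177.85 m.
Depth = down-dip offset × tan(dip) = 177.85 × tan 55° = 177.85 × 1.4281
Depth = 254.00 m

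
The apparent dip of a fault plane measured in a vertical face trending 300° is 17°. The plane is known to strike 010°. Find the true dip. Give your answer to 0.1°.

The section is 70° from the strike.
tan δ = tan α / sin β = tan 17° / sin 70° = 0.3057 / 0.9397 = 0.3254
true dip = arctan 0.3254 = 18.02°

18.0°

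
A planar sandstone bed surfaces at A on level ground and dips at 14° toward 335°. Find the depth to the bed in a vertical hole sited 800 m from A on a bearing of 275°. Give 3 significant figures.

99.7 m

The hole lies 60° from the dip direction, so the down-dip offset is 800 × cos 60° = 400.00 m.
Depth = down-dip offset × tan(dip) = 400.00 × tan 14° = 400.00 × 0.2493
Depth = 99.73 m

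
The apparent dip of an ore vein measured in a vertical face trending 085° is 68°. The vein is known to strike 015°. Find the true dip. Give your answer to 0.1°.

69.2°

β = acute angle between strike 015° and section 085° = 70°.
tan δ = tan α / sin β = tan 68° / sin 70° = 2.4751 / 0.9397 = 2.6339
δ = arctan(2.6339) = 69.21°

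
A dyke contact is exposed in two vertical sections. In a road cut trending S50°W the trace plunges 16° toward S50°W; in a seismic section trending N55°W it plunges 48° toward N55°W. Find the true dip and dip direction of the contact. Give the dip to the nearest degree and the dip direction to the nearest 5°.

true dip 48°, dip direction 305°

Represent each trace as a vector plunging at its apparent dip toward its trend (east-north-up frame): v₁ = (-0.736, -0.618, -0.276), v₂ = (-0.548, 0.384, -0.743).
n = v₁ × v₂ = (-0.565, 0.396, 0.621) (taken with n_z > 0).
True dip = arccos(n_z / |n|) = arccos(0.6691) = 48.0°.
The horizontal component of n points toward azimuth atan2(n_x, n_y) = 305°, the dip direction.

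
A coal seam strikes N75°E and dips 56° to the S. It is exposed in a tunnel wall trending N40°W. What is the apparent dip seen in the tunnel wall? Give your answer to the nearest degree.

53°

The strike is N75°E and the section trends N40°W; the acute angle between them is β = 65°.
tan(apparent dip) = tan 56° · sin 65° = 1.3437
α = arctan(1.3437) = 53.34°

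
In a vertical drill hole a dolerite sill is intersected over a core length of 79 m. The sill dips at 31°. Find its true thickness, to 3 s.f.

True thickness t = h · cos(dip) = 79 × cos 31°
t = 79 × 0.8572 = 67.716 m

67.7 m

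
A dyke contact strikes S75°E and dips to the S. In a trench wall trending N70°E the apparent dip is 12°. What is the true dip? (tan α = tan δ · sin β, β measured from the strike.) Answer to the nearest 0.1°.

β = acute angle between strike S75°E and section N70°E = 35°.
tan(true dip) = tan 12° / sin 35° = 0.3706
δ = arctan(0.3706) = 20.33°

20.3°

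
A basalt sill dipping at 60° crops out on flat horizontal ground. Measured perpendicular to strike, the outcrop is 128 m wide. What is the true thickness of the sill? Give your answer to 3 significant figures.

True thickness t = w · sin(dip) = 128 × sin 60°
t = 128 × 0.8660 = 110.851 m

111 m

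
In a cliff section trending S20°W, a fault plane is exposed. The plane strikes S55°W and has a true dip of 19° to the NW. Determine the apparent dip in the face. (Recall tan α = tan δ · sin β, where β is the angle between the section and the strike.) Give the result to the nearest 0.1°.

11.2°

The strike is S55°W and the section trends S20°W; the acute angle between them is β = 35°.
tan α = tan 19° × sin 35° = 0.3443 × 0.5736 = 0.1975
apparent dip = arctan 0.1975 = 11.17°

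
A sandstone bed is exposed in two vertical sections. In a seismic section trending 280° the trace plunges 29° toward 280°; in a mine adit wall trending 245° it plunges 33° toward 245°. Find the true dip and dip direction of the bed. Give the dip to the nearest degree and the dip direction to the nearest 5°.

true dip 33°, dip direction 250°

Represent each trace as a vector plunging at its apparent dip toward its trend (east-north-up frame): v₁ = (-0.861, 0.152, -0.485), v₂ = (-0.760, -0.354, -0.545).
Cross product v₁ × v₂ gives the pole to the plane: n ∝ (-0.255, -0.101, 0.421).
True dip = arccos(n_z / |n|) = arccos(0.8382) = 33.0°.
Dip direction = atan2(-0.255, -0.101) = 248° (azimuth of n's horizontal projection).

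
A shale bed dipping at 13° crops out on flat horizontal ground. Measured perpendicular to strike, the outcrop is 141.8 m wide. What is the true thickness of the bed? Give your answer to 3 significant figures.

True thickness t = w · sin(dip) = 141.8 × sin 13°
t = 141.8 × 0.2250 = 31.898 m

31.9 m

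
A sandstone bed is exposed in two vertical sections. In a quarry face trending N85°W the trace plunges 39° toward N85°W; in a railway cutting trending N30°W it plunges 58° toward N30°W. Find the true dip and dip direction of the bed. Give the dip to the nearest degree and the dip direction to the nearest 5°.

Each apparent-dip line lies in the plane. As unit vectors (x east, y north, z up), v₁ plunges 39°→N85°W and v₂ plunges 58°→N30°W.
Cross product v₁ × v₂ gives the pole to the plane: n ∝ (-0.231, 0.490, 0.337).
Dip δ = arctan(|n_h|/n_z) = arctan(0.542/0.337) = 58.1°.
The horizontal component of n points toward azimuth atan2(n_x, n_y) = 335°, the dip direction.

true dip 58°, dip direction 335°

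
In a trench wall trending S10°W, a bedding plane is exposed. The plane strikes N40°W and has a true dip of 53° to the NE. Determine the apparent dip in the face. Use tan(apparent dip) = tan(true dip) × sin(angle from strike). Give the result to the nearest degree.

The section lies 50° from the strike.
tan α = tan 53° × sin 50° = 1.3270 × 0.7660 = 1.0166
apparent dip = arctan 1.0166 = 45.47°

45°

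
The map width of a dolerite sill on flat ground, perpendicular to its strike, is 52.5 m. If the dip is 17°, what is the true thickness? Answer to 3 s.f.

True thickness t = w · sin(dip) = 52.5 × sin 17°
t = 52.5 × 0.2924 = 15.350 m

15.3 m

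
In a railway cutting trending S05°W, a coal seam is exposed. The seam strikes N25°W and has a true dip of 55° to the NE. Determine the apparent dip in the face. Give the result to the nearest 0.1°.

The section lies 30° from the strike.
tan(apparent dip) = tan 55° · sin 30° = 0.7141
apparent dip = arctan 0.7141 = 35.53°

35.5°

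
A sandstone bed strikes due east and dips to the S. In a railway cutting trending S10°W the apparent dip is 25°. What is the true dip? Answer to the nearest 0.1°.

25.3°

The section is 80° from the strike.
tan(true dip) = tan 25° / sin 80° = 0.4735
δ = arctan(0.4735) = 25.34°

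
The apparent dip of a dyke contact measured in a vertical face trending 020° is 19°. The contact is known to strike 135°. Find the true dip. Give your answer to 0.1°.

20.8°

β = acute angle between strike 135° and section 020° = 65°.
tan δ = tan α / sin β = tan 19° / sin 65° = 0.3443 / 0.9063 = 0.3799
true dip = arctan 0.3799 = 20.80°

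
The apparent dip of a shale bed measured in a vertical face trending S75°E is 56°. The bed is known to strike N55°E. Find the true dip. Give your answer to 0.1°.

The section is 50° from the strike.
tan(true dip) = tan 56° / sin 50° = 1.9353
true dip = arctan 1.9353 = 62.67°

62.7°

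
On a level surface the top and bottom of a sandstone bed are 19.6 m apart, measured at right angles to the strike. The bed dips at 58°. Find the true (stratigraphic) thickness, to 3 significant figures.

16.6 m

True thickness t = w · sin(dip) = 19.6 × sin 58°
t = 19.6 × 0.8480 = 16.622 m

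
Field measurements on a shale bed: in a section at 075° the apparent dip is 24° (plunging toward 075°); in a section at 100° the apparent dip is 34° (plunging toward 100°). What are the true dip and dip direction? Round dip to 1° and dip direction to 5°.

Represent each trace as a vector plunging at its apparent dip toward its trend (east-north-up frame): v₁ = (0.882, 0.236, -0.407), v₂ = (0.816, -0.144, -0.559).
The plane normal is n = v₁ × v₂ ∝ (0.191, -0.161, 0.320).
True dip = arccos(n_z / |n|) = arccos(0.7883) = 38.0°.
Dip direction = atan2(0.191, -0.161) = 130° (azimuth of n's horizontal projection).

true dip 38°, dip direction 130°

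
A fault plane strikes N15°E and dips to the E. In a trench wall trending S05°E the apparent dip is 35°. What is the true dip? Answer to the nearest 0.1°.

The section is 20° from the strike.
tan(true dip) = tan 35° / sin 20° = 2.0473
true dip = arctan 2.0473 = 63.97°

64.0°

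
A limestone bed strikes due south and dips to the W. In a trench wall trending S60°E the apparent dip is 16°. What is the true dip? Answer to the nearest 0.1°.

18.3°

β = acute angle between strike due south and section S60°E = 60°.
tan δ = tan α / sin β = tan 16° / sin 60° = 0.2867 / 0.8660 = 0.3311
true dip = arctan 0.3311 = 18.32°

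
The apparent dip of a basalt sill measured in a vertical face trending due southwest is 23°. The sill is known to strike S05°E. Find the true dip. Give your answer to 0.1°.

29.0°

The section is 50° from the strike.
tan(true dip) = tan 23° / sin 50° = 0.5541
true dip = arctan 0.5541 = 28.99°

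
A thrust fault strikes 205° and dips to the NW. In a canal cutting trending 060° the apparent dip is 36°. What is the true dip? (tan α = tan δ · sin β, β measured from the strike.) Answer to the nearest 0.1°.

The section is 35° from the strike.
tan δ = tan α / sin β = tan 36° / sin 35° = 0.7265 / 0.5736 = 1.2667
true dip = arctan 1.2667 = 51.71°

51.7°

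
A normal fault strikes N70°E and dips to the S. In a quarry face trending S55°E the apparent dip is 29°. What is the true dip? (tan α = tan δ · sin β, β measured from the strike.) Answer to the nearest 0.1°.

The section is 55° from the strike.
tan(true dip) = tan 29° / sin 55° = 0.6767
true dip = arctan 0.6767 = 34.09°

34.1°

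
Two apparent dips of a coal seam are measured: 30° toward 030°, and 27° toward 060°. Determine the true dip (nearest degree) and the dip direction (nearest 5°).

The two traces are lines in the plane: v₁ = (sin 30°·cos 30°, cos 30°·cos 30°, −sin 30°), v₂ = (sin 60°·cos 27°, cos 60°·cos 27°, −sin 27°).
Cross product v₁ × v₂ gives the pole to the plane: n ∝ (0.118, 0.189, 0.386).
tan δ = √(n_x²+n_y²)/n_z = 0.223/0.386, so δ = 30.0°.
The horizontal component of n points toward azimuth atan2(n_x, n_y) = 32°, the dip direction.

true dip 30°, dip direction 030°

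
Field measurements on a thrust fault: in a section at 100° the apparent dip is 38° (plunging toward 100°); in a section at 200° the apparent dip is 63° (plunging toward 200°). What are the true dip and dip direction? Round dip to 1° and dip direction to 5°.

Represent each trace as a vector plunging at its apparent dip toward its trend (east-north-up frame): v₁ = (0.776, -0.137, -0.616), v₂ = (-0.155, -0.427, -0.891).
The plane normal is n = v₁ × v₂ ∝ (0.141, -0.787, 0.352).
Dip δ = arctan(|n_h|/n_z) = arctan(0.800/0.352) = 66.2°.
Dip direction = azimuth of (n_x, n_y) = atan2(0.141, -0.787) = 170°.

true dip 66°, dip direction 170°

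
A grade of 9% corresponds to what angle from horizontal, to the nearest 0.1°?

5.1°

tan θ = 9/100 = 0.0900
θ = arctan(0.0900) = 5.14°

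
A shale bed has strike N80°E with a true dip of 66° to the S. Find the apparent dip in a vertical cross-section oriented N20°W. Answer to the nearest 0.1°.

Angle between strike (N80°E) and section (N20°W): β = 80°.
tan(apparent dip) = tan 66° · sin 80° = 2.2119
apparent dip = arctan 2.2119 = 65.67°

65.7°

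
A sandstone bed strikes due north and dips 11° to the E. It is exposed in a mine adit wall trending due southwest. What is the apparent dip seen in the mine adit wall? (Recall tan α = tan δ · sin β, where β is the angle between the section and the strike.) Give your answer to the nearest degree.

8°

The section lies 45° from the strike.
tan α = tan 11° × sin 45° = 0.1944 × 0.7071 = 0.1374
apparent dip = arctan 0.1374 = 7.83°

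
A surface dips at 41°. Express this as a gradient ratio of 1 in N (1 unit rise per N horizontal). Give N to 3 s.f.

1 in 1.15

1 : N means tan θ = 1/N, so N = 1/tan 41° = 1/0.8693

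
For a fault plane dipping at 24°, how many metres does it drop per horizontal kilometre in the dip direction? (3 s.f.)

drop per km = 1000 × tan 24° = 1000 × 0.4452

445 m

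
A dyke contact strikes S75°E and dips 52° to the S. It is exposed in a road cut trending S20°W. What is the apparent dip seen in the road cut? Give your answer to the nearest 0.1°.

51.9°

The strike is S75°E and the section trends S20°W; the acute angle between them is β = 85°.
tan α = tan 52° × sin 85° = 1.2799 × 0.9962 = 1.2751
apparent dip = arctan 1.2751 = 51.89°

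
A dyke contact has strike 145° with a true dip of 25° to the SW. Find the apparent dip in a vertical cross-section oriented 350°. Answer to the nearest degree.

The section lies 25° from the strike.
tan(apparent dip) = tan 25° · sin 25° = 0.1971
apparent dip = arctan 0.1971 = 11.15°

11°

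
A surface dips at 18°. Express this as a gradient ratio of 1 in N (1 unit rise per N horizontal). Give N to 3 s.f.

1 : N means tan θ = 1/N, so N = 1/tan 18° = 1/0.3249

1 in 3.08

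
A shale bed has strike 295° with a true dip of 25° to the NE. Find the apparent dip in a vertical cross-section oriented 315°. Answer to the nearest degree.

9°

Angle between strike (295°) and section (315°): β = 20°.
tan α = tan 25° × sin 20° = 0.4663 × 0.3420 = 0.1595
α = arctan(0.1595) = 9.06°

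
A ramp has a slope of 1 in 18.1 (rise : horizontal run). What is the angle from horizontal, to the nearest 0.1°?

3.2°

tan θ = 1/18.1 = 0.0552
θ = arctan(0.0552) = 3.16°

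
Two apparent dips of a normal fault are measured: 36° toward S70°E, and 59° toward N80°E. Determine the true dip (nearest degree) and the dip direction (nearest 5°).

The two traces are lines in the plane: v₁ = (sin 110°·cos 36°, cos 110°·cos 36°, −sin 36°), v₂ = (sin 80°·cos 59°, cos 80°·cos 59°, −sin 59°).
n = v₁ × v₂ = (0.290, 0.354, 0.208) (taken with n_z > 0).
tan δ = √(n_x²+n_y²)/n_z = 0.457/0.208, so δ = 65.5°.
Dip direction = atan2(0.290, 0.354) = 39° (azimuth of n's horizontal projection).

true dip 65°, dip direction 040°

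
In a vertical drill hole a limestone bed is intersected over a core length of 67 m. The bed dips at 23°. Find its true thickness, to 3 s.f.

61.7 m

True thickness t = h · cos(dip) = 67 × cos 23°
t = 67 × 0.9205 = 61.674 m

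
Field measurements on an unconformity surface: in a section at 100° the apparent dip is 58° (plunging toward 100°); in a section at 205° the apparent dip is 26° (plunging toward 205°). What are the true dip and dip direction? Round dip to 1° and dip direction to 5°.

Each apparent-dip line lies in the plane. As unit vectors (x east, y north, z up), v₁ plunges 58°→100° and v₂ plunges 26°→205°.
The plane normal is n = v₁ × v₂ ∝ (0.650, -0.551, 0.460).
tan δ = √(n_x²+n_y²)/n_z = 0.852/0.460, so δ = 61.6°.
Dip direction = azimuth of (n_x, n_y) = atan2(0.650, -0.551) = 130°.

true dip 62°, dip direction 130°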